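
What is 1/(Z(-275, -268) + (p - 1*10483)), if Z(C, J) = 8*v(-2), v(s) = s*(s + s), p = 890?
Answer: -1/9529 ≈ -0.00010494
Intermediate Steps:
v(s) = 2*s² (v(s) = s*(2*s) = 2*s²)
Z(C, J) = 64 (Z(C, J) = 8*(2*(-2)²) = 8*(2*4) = 8*8 = 64)
1/(Z(-275, -268) + (p - 1*10483)) = 1/(64 + (890 - 1*10483)) = 1/(64 + (890 - 10483)) = 1/(64 - 9593) = 1/(-9529) = -1/9529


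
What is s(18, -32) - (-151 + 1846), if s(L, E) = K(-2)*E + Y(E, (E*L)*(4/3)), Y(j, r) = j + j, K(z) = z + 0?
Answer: -1695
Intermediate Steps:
K(z) = z
Y(j, r) = 2*j
s(L, E) = 0 (s(L, E) = -2*E + 2*E = 0)
s(18, -32) - (-151 + 1846) = 0 - (-151 + 1846) = 0 - 1*1695 = 0 - 1695 = -1695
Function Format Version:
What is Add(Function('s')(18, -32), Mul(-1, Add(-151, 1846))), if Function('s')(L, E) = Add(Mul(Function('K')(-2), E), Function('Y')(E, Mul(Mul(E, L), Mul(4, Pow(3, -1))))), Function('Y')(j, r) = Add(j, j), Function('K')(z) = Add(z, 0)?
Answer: -1695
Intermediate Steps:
Function('K')(z) = z
Function('Y')(j, r) = Mul(2, j)
Function('s')(L, E) = 0 (Function('s')(L, E) = Add(Mul(-2, E), Mul(2, E)) = 0)
Add(Function('s')(18, -32), Mul(-1, Add(-151, 1846))) = Add(0, Mul(-1, Add(-151, 1846))) = Add(0, Mul(-1, 1695)) = Add(0, -1695) = -1695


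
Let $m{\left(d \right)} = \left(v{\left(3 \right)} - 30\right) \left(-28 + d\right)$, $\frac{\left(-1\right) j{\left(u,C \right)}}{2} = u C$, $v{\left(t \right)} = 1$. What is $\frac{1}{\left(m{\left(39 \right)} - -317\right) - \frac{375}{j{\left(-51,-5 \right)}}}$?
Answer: $- \frac{34}{43} \approx -0.7907$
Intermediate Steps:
$j{\left(u,C \right)} = - 2 C u$ ($j{\left(u,C \right)} = - 2 u C = - 2 C u$)
$m{\left(d \right)} = 812 - 29 d$ ($m{\left(d \right)} = \left(1 - 30\right) \left(-28 + d\right) = - 29 \left(-28 + d\right) = 812 - 29 d$)
$\frac{1}{\left(m{\left(39 \right)} - -317\right) - \frac{375}{j{\left(-51,-5 \right)}}} = \frac{1}{\left(\left(812 - 1131\right) - -317\right) - \frac{375}{\left(-2\right) \left(-5\right) \left(-51\right)}} = \frac{1}{\left(\left(812 - 1131\right) + 317\right) - \frac{375}{-510}} = \frac{1}{\left(-319 + 317\right) - - \frac{25}{34}} = \frac{1}{-2 + \frac{25}{34}} = \frac{1}{- \frac{43}{34}} = - \frac{34}{43}$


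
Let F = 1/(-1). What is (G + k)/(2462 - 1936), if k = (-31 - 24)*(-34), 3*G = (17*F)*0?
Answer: 935/263 ≈ 3.5551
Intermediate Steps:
F = -1
G = 0 (G = ((17*(-1))*0)/3 = (-17*0)/3 = (1/3)*0 = 0)
k = 1870 (k = -55*(-34) = 1870)
(G + k)/(2462 - 1936) = (0 + 1870)/(2462 - 1936) = 1870/526 = 1870*(1/526) = 935/263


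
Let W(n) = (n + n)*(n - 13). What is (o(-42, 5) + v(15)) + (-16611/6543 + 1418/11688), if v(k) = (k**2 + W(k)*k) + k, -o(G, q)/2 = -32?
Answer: 5105029319/4248588 ≈ 1201.6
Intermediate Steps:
W(n) = 2*n*(-13 + n) (W(n) = (2*n)*(-13 + n) = 2*n*(-13 + n))
o(G, q) = 64 (o(G, q) = -2*(-32) = 64)
v(k) = k + k**2 + 2*k**2*(-13 + k) (v(k) = (k**2 + (2*k*(-13 + k))*k) + k = (k**2 + 2*k**2*(-13 + k)) + k = k + k**2 + 2*k**2*(-13 + k))
(o(-42, 5) + v(15)) + (-16611/6543 + 1418/11688) = (64 + 15*(1 + 15 + 2*15*(-13 + 15))) + (-16611/6543 + 1418/11688) = (64 + 15*(1 + 15 + 2*15*2)) + (-16611*1/6543 + 1418*(1/11688)) = (64 + 15*(1 + 15 + 60)) + (-5537/2181 + 709/5844) = (64 + 15*76) - 10270633/4248588 = (64 + 1140) - 10270633/4248588 = 1204 - 10270633/4248588 = 5105029319/4248588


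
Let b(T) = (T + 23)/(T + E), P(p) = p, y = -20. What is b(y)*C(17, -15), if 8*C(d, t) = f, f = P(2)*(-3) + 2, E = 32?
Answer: -⅛ ≈ -0.12500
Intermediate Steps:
f = -4 (f = 2*(-3) + 2 = -6 + 2 = -4)
C(d, t) = -½ (C(d, t) = (⅛)*(-4) = -½)
b(T) = (23 + T)/(32 + T) (b(T) = (T + 23)/(T + 32) = (23 + T)/(32 + T))
b(y)*C(17, -15) = ((23 - 20)/(32 - 20))*(-½) = (3/12)*(-½) = ((1/12)*3)*(-½) = (¼)*(-½) = -⅛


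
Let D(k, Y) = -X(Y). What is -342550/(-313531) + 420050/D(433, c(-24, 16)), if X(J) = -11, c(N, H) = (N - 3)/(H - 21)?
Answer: 7747203800/202873 ≈ 38187.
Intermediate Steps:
c(N, H) = (-3 + N)/(-21 + H)
D(k, Y) = 11 (D(k, Y) = -1*(-11) = 11)
-342550/(-313531) + 420050/D(433, c(-24, 16)) = -342550/(-313531) + 420050/11 = -342550*(-1/313531) + 420050*(1/11) = 20150/18443 + 420050/11 = 7747203800/202873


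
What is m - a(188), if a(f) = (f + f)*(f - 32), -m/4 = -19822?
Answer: 20632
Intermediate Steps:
m = 79288 (m = -4*(-19822) = 79288)
a(f) = 2*f*(-32 + f) (a(f) = (2*f)*(-32 + f) = 2*f*(-32 + f))
m - a(188) = 79288 - 2*188*(-32 + 188) = 79288 - 2*188*156 = 79288 - 1*58656 = 79288 - 58656 = 20632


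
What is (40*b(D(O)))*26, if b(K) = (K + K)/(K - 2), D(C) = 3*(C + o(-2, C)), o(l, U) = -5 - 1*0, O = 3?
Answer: 1560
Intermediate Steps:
o(l, U) = -5 (o(l, U) = -5 + 0 = -5)
D(C) = -15 + 3*C (D(C) = 3*(C - 5) = 3*(-5 + C) = -15 + 3*C)
b(K) = 2*K/(-2 + K) (b(K) = (2*K)/(-2 + K) = 2*K/(-2 + K))
(40*b(D(O)))*26 = (40*(2*(-15 + 3*3)/(-2 + (-15 + 3*3))))*26 = (40*(2*(-15 + 9)/(-2 + (-15 + 9))))*26 = (40*(2*(-6)/(-2 - 6)))*26 = (40*(2*(-6)/(-8)))*26 = (40*(2*(-6)*(-1/8)))*26 = (40*(3/2))*26 = 60*26 = 1560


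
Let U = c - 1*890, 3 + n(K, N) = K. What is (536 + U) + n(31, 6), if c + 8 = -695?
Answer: -1029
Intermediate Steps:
c = -703 (c = -8 - 695 = -703)
n(K, N) = -3 + K
U = -1593 (U = -703 - 1*890 = -703 - 890 = -1593)
(536 + U) + n(31, 6) = (536 - 1593) + (-3 + 31) = -1057 + 28 = -1029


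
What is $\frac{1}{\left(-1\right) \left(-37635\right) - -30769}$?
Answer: $\frac{1}{68404} \approx 1.4619 \cdot 10^{-5}$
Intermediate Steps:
$\frac{1}{\left(-1\right) \left(-37635\right) - -30769} = \frac{1}{37635 + 30769} = \frac{1}{68404}$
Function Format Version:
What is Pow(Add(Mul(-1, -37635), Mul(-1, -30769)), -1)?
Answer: Rational(1, 68404) ≈ 1.4619e-5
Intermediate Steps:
Pow(Add(Mul(-1, -37635), Mul(-1, -30769)), -1) = Pow(Add(37635, 30769), -1) = Pow(68404, -1) = Rational(1, 68404)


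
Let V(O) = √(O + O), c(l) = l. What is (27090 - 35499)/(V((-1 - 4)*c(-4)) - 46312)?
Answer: 16226567/89366721 + 2803*√10/357466884 ≈ 0.18160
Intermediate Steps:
V(O) = √2*√O (V(O) = √(2*O) = √2*√O)
(27090 - 35499)/(V((-1 - 4)*c(-4)) - 46312) = (27090 - 35499)/(√2*√((-1 - 4)*(-4)) - 46312) = -8409/(√2*√(-5*(-4)) - 46312) = -8409/(√2*√20 - 46312) = -8409/(√2*(2*√5) - 46312) = -8409/(2*√10 - 46312) = -8409/(-46312 + 2*√10)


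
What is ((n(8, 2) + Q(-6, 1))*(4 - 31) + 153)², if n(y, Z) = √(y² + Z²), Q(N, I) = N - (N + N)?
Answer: 49653 + 972*√17 ≈ 53661.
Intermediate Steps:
Q(N, I) = -N (Q(N, I) = N - 2*N = -N)
n(y, Z) = √(Z² + y²)
((n(8, 2) + Q(-6, 1))*(4 - 31) + 153)² = ((√(2² + 8²) - 1*(-6))*(4 - 31) + 153)² = ((√(4 + 64) + 6)*(-27) + 153)² = ((√68 + 6)*(-27) + 153)² = ((2*√17 + 6)*(-27) + 153)² = ((6 + 2*√17)*(-27) + 153)² = ((-162 - 54*√17) + 153)² = (-9 - 54*√17)²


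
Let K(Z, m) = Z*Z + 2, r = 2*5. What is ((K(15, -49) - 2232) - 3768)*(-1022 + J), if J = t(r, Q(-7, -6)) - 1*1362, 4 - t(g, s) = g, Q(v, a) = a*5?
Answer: 13797470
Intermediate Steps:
r = 10
Q(v, a) = 5*a
K(Z, m) = 2 + Z² (K(Z, m) = Z² + 2 = 2 + Z²)
t(g, s) = 4 - g
J = -1368 (J = (4 - 1*10) - 1*1362 = (4 - 10) - 1362 = -6 - 1362 = -1368)
((K(15, -49) - 2232) - 3768)*(-1022 + J) = (((2 + 15²) - 2232) - 3768)*(-1022 - 1368) = (((2 + 225) - 2232) - 3768)*(-2390) = ((227 - 2232) - 3768)*(-2390) = (-2005 - 3768)*(-2390) = -5773*(-2390) = 13797470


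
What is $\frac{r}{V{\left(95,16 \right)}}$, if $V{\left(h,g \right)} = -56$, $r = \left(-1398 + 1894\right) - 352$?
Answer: $- \frac{18}{7} \approx -2.5714$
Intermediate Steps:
$r = 144$ ($r = 496 - 352 = 144$)
$\frac{r}{V{\left(95,16 \right)}} = \frac{144}{-56} = 144 \left(- \frac{1}{56}\right) = - \frac{18}{7}$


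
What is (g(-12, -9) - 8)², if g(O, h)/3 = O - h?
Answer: 289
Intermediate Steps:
g(O, h) = -3*h + 3*O (g(O, h) = 3*(O - h) = -3*h + 3*O)
(g(-12, -9) - 8)² = ((-3*(-9) + 3*(-12)) - 8)² = ((27 - 36) - 8)² = (-9 - 8)² = (-17)² = 289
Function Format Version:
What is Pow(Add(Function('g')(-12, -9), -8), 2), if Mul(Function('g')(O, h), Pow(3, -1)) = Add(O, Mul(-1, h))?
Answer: 289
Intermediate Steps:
Function('g')(O, h) = Add(Mul(-3, h), Mul(3, O)) (Function('g')(O, h) = Mul(3, Add(O, Mul(-1, h))) = Add(Mul(-3, h), Mul(3, O)))
Pow(Add(Function('g')(-12, -9), -8), 2) = Pow(Add(Add(Mul(-3, -9), Mul(3, -12)), -8), 2) = Pow(Add(Add(27, -36), -8), 2) = Pow(Add(-9, -8), 2) = Pow(-17, 2) = 289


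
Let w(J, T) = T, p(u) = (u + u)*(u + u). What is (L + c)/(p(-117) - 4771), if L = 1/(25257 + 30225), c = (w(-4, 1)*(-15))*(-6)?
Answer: 4993381/2773267770 ≈ 0.0018005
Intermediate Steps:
p(u) = 4*u**2 (p(u) = (2*u)*(2*u) = 4*u**2)
c = 90 (c = (1*(-15))*(-6) = -15*(-6) = 90)
L = 1/55482 ≈ 1.8024e-5
(L + c)/(p(-117) - 4771) = (1/55482 + 90)/(4*(-117)**2 - 4771) = 4993381/(55482*(4*13689 - 4771)) = 4993381/(55482*(54756 - 4771)) = (4993381/55482)/49985 = (4993381/55482)*(1/49985) = 4993381/2773267770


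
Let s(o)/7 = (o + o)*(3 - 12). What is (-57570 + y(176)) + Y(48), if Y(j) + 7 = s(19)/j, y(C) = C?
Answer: -459607/8 ≈ -57451.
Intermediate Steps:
s(o) = -126*o (s(o) = 7*((o + o)*(3 - 12)) = 7*((2*o)*(-9)) = 7*(-18*o) = -126*o)
Y(j) = -7 - 2394/j (Y(j) = -7 + (-126*19)/j = -7 - 2394/j)
(-57570 + y(176)) + Y(48) = (-57570 + 176) + (-7 - 2394/48) = -57394 + (-7 - 2394*1/48) = -57394 + (-7 - 399/8) = -57394 - 455/8 = -459607/8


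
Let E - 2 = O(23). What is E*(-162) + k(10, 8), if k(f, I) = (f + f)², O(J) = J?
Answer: -3650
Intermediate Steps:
k(f, I) = 4*f² (k(f, I) = (2*f)² = 4*f²)
E = 25 (E = 2 + 23 = 25)
E*(-162) + k(10, 8) = 25*(-162) + 4*10² = -4050 + 4*100 = -4050 + 400 = -3650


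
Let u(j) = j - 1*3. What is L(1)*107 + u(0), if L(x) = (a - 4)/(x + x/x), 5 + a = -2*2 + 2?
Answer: -1183/2 ≈ -591.50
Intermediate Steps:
a = -7 (a = -5 + (-2*2 + 2) = -5 + (-4 + 2) = -5 - 2 = -7)
u(j) = -3 + j (u(j) = j - 3 = -3 + j)
L(x) = -11/(1 + x) (L(x) = (-7 - 4)/(x + x/x) = -11/(x + 1) = -11/(1 + x))
L(1)*107 + u(0) = -11/(1 + 1)*107 + (-3 + 0) = -11/2*107 - 3 = -1177/2 - 3 = -1183/2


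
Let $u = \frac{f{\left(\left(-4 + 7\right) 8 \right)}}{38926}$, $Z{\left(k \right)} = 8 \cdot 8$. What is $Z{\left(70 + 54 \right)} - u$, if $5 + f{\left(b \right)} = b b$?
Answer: $\frac{2490693}{38926} \approx 63.985$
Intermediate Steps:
$f{\left(b \right)} = -5 + b^{2}$ ($f{\left(b \right)} = -5 + b b = -5 + b^{2}$)
$Z{\left(k \right)} = 64$
$u = \frac{571}{38926}$ ($u = \frac{-5 + \left(\left(-4 + 7\right) 8\right)^{2}}{38926} = \left(-5 + \left(3 \cdot 8\right)^{2}\right) \frac{1}{38926} = \left(-5 + 24^{2}\right) \frac{1}{38926} = \left(-5 + 576\right) \frac{1}{38926} = 571 \cdot \frac{1}{38926} = \frac{571}{38926} \approx 0.014669$)
$Z{\left(70 + 54 \right)} - u = 64 - \frac{571}{38926} = \frac{2490693}{38926}$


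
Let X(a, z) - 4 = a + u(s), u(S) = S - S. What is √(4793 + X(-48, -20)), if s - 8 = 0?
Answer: √4749 ≈ 68.913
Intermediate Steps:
s = 8 (s = 8 + 0 = 8)
u(S) = 0
X(a, z) = 4 + a (X(a, z) = 4 + (a + 0) = 4 + a)
√(4793 + X(-48, -20)) = √(4793 + (4 - 48)) = √(4793 - 44) = √4749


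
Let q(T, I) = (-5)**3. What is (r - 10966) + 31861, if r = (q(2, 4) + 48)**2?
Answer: 26824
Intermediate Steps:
q(T, I) = -125
r = 5929 (r = (-125 + 48)**2 = (-77)**2 = 5929)
(r - 10966) + 31861 = (5929 - 10966) + 31861 = -5037 + 31861 = 26824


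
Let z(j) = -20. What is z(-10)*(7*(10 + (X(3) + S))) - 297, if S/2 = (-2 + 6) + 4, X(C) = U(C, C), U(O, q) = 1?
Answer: -4077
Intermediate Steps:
X(C) = 1
S = 16 (S = 2*((-2 + 6) + 4) = 2*(4 + 4) = 2*8 = 16)
z(-10)*(7*(10 + (X(3) + S))) - 297 = -140*(10 + (1 + 16)) - 297 = -140*(10 + 17) - 297 = -140*27 - 297 = -20*189 - 297 = -3780 - 297 = -4077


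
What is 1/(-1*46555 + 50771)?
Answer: 1/4216 ≈ 0.00023719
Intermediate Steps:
1/(-1*46555 + 50771) = 1/(-46555 + 50771) = 1/4216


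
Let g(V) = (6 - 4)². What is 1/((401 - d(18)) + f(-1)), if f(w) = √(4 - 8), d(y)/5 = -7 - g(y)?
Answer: 114/51985 - I/103970 ≈ 0.0021929 - 9.6182e-6*I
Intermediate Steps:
g(V) = 4 (g(V) = 2² = 4)
d(y) = -55 (d(y) = 5*(-7 - 1*4) = 5*(-7 - 4) = 5*(-11) = -55)
f(w) = 2*I (f(w) = √(-4) = 2*I)
1/((401 - d(18)) + f(-1)) = 1/((401 - 1*(-55)) + 2*I) = 1/((401 + 55) + 2*I) = 1/(456 + 2*I) = (456 - 2*I)/207940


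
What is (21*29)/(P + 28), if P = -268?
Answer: -203/80 ≈ -2.5375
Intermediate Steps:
(21*29)/(P + 28) = (21*29)/(-268 + 28) = 609/(-240) = 609*(-1/240) = -203/80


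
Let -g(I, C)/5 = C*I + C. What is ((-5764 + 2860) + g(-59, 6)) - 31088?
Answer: -32252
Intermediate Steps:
g(I, C) = -5*C - 5*C*I (g(I, C) = -5*(C*I + C) = -5*(C + C*I) = -5*C - 5*C*I)
((-5764 + 2860) + g(-59, 6)) - 31088 = ((-5764 + 2860) - 5*6*(1 - 59)) - 31088 = (-2904 - 5*6*(-58)) - 31088 = (-2904 + 1740) - 31088 = -1164 - 31088 = -32252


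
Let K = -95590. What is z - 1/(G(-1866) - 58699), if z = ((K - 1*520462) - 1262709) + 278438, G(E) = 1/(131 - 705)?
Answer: -53920046111747/33693227 ≈ -1.6003e+6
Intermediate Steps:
G(E) = -1/574 (G(E) = 1/(-574) = -1/574)
z = -1600323 (z = ((-95590 - 1*520462) - 1262709) + 278438 = ((-95590 - 520462) - 1262709) + 278438 = (-616052 - 1262709) + 278438 = -1878761 + 278438 = -1600323)
z - 1/(G(-1866) - 58699) = -1600323 - 1/(-1/574 - 58699) = -1600323 - 1/(-33693227/574) = -1600323 - 1*(-574/33693227) = -1600323 + 574/33693227 = -53920046111747/33693227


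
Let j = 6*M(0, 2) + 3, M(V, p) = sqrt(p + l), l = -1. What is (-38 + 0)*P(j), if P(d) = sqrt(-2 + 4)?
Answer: -38*sqrt(2) ≈ -53.740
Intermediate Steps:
M(V, p) = sqrt(-1 + p) (M(V, p) = sqrt(p - 1) = sqrt(-1 + p))
j = 9 (j = 6*sqrt(-1 + 2) + 3 = 6*sqrt(1) + 3 = 6*1 + 3 = 6 + 3 = 9)
P(d) = sqrt(2)
(-38 + 0)*P(j) = (-38 + 0)*sqrt(2) = -38*sqrt(2)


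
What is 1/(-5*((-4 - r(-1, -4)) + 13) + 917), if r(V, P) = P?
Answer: 1/852 ≈ 0.0011737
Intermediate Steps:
1/(-5*((-4 - r(-1, -4)) + 13) + 917) = 1/(-5*((-4 - 1*(-4)) + 13) + 917) = 1/(-5*((-4 + 4) + 13) + 917) = 1/(-5*(0 + 13) + 917) = 1/(-5*13 + 917) = 1/(-65 + 917) = 1/852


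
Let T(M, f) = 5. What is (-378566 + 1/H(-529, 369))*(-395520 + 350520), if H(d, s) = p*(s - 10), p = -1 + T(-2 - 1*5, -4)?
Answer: 6115733718750/359 ≈ 1.7035e+10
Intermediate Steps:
p = 4 (p = -1 + 5 = 4)
H(d, s) = -40 + 4*s (H(d, s) = 4*(s - 10) = 4*(-10 + s) = -40 + 4*s)
(-378566 + 1/H(-529, 369))*(-395520 + 350520) = (-378566 + 1/(-40 + 4*369))*(-395520 + 350520) = (-378566 + 1/(-40 + 1476))*(-45000) = (-378566 + 1/1436)*(-45000) = -543620775/1436*(-45000) = 6115733718750/359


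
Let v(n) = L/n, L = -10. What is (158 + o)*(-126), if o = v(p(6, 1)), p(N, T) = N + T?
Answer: -19728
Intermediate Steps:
v(n) = -10/n
o = -10/7 (o = -10/(6 + 1) = -10/7 ≈ -1.4286)
(158 + o)*(-126) = (158 - 10/7)*(-126) = (1096/7)*(-126) = -19728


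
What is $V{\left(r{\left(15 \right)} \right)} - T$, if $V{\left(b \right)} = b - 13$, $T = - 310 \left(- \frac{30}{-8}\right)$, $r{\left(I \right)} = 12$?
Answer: $\frac{2323}{2} \approx 1161.5$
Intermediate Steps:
$T = - \frac{2325}{2}$ ($T = - 310 \left(\left(-30\right) \left(- \frac{1}{8}\right)\right) = \left(-310\right) \frac{15}{4} = - \frac{2325}{2} \approx -1162.5$)
$V{\left(b \right)} = -13 + b$
$V{\left(r{\left(15 \right)} \right)} - T = \left(-13 + 12\right) - - \frac{2325}{2} = -1 + \frac{2325}{2} = \frac{2323}{2}$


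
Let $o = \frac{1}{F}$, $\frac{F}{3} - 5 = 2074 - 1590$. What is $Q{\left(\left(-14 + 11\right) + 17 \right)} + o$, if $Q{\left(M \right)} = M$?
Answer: $\frac{20539}{1467} \approx 14.001$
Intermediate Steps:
$F = 1467$ ($F = 15 + 3 \left(2074 - 1590\right) = 15 + 3 \cdot 484 = 15 + 1452 = 1467$)
$o = \frac{1}{1467} \approx 0.00068166$
$Q{\left(\left(-14 + 11\right) + 17 \right)} + o = \left(\left(-14 + 11\right) + 17\right) + \frac{1}{1467} = \left(-3 + 17\right) + \frac{1}{1467} = 14 + \frac{1}{1467} = \frac{20539}{1467}$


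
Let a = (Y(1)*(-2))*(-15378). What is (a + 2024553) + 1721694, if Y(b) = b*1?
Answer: 3777003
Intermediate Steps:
Y(b) = b
a = 30756 (a = (1*(-2))*(-15378) = -2*(-15378) = 30756)
(a + 2024553) + 1721694 = (30756 + 2024553) + 1721694 = 2055309 + 1721694 = 3777003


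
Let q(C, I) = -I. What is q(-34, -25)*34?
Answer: 850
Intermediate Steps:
q(-34, -25)*34 = -1*(-25)*34 = 25*34 = 850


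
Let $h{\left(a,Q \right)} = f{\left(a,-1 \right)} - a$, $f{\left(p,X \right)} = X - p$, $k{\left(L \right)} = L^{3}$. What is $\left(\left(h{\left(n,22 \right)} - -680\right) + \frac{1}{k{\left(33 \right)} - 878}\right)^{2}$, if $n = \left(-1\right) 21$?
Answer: $\frac{638954028451600}{1229133481} \approx 5.1984 \cdot 10^{5}$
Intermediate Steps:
$n = -21$
$h{\left(a,Q \right)} = -1 - 2 a$ ($h{\left(a,Q \right)} = \left(-1 - a\right) - a = -1 - 2 a$)
$\left(\left(h{\left(n,22 \right)} - -680\right) + \frac{1}{k{\left(33 \right)} - 878}\right)^{2} = \left(\left(\left(-1 - -42\right) - -680\right) + \frac{1}{33^{3} - 878}\right)^{2} = \left(\left(\left(-1 + 42\right) + 680\right) + \frac{1}{35937 - 878}\right)^{2} = \left(\left(41 + 680\right) + \frac{1}{35059}\right)^{2} = \left(721 + \frac{1}{35059}\right)^{2} = \left(\frac{25277540}{35059}\right)^{2} = \frac{638954028451600}{1229133481}$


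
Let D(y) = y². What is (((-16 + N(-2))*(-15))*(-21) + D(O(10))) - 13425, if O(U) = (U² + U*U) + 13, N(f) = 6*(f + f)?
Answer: 19344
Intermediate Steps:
N(f) = 12*f (N(f) = 6*(2*f) = 12*f)
O(U) = 13 + 2*U² (O(U) = (U² + U²) + 13 = 2*U² + 13 = 13 + 2*U²)
(((-16 + N(-2))*(-15))*(-21) + D(O(10))) - 13425 = (((-16 + 12*(-2))*(-15))*(-21) + (13 + 2*10²)²) - 13425 = (((-16 - 24)*(-15))*(-21) + (13 + 2*100)²) - 13425 = (-40*(-15)*(-21) + (13 + 200)²) - 13425 = (600*(-21) + 213²) - 13425 = (-12600 + 45369) - 13425 = 32769 - 13425 = 19344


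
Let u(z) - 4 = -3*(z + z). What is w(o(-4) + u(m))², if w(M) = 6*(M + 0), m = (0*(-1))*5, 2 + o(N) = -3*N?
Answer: 7056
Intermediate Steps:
o(N) = -2 - 3*N
m = 0 (m = 0*5 = 0)
u(z) = 4 - 6*z (u(z) = 4 - 3*(z + z) = 4 - 6*z)
w(M) = 6*M
w(o(-4) + u(m))² = (6*((-2 - 3*(-4)) + (4 - 6*0)))² = (6*((-2 + 12) + (4 + 0)))² = (6*(10 + 4))² = (6*14)² = 84² = 7056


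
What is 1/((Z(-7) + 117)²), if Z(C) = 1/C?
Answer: 49/669124 ≈ 7.3230e-5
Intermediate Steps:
1/((Z(-7) + 117)²) = 1/((1/(-7) + 117)²) = 1/((-⅐ + 117)²) = 1/((818/7)²) = 1/(669124/49) = 49/669124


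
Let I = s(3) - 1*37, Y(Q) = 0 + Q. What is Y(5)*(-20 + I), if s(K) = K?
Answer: -270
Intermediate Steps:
Y(Q) = Q
I = -34 (I = 3 - 1*37 = 3 - 37 = -34)
Y(5)*(-20 + I) = 5*(-20 - 34) = 5*(-54) = -270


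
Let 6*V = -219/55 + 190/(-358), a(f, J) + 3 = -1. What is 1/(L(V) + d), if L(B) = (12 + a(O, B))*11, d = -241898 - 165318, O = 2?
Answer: -1/407128 ≈ -2.4562e-6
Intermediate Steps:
a(f, J) = -4 (a(f, J) = -3 - 1 = -4)
d = -407216
V = -22213/29535 (V = (-219/55 + 190/(-358))/6 = (-219*1/55 + 190*(-1/358))/6 = (-219/55 - 95/179)/6 = (⅙)*(-44426/9845) = -22213/29535 ≈ -0.75209)
L(B) = 88 (L(B) = (12 - 4)*11 = 8*11 = 88)
1/(L(V) + d) = 1/(88 - 407216) = 1/(-407128) = -1/407128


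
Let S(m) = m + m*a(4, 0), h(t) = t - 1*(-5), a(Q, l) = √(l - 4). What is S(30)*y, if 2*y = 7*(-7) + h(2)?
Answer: -630 - 1260*I ≈ -630.0 - 1260.0*I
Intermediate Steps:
a(Q, l) = √(-4 + l)
h(t) = 5 + t (h(t) = t + 5 = 5 + t)
S(m) = m + 2*I*m (S(m) = m + m*√(-4 + 0) = m + m*√(-4) = m + m*(2*I) = m + 2*I*m)
y = -21 (y = (7*(-7) + (5 + 2))/2 = (-49 + 7)/2 = (½)*(-42) = -21)
S(30)*y = (30*(1 + 2*I))*(-21) = (30 + 60*I)*(-21) = -630 - 1260*I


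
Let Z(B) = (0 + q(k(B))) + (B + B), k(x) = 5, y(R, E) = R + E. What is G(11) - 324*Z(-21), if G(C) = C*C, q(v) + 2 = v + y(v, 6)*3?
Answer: 2065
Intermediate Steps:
y(R, E) = E + R
q(v) = 16 + 4*v (q(v) = -2 + (v + (6 + v)*3) = -2 + (v + (18 + 3*v)) = -2 + (18 + 4*v) = 16 + 4*v)
Z(B) = 36 + 2*B (Z(B) = (0 + (16 + 4*5)) + (B + B) = (0 + (16 + 20)) + 2*B = (0 + 36) + 2*B = 36 + 2*B)
G(C) = C**2
G(11) - 324*Z(-21) = 11**2 - 324*(36 + 2*(-21)) = 121 - 324*(36 - 42) = 121 - 324*(-6) = 121 + 1944 = 2065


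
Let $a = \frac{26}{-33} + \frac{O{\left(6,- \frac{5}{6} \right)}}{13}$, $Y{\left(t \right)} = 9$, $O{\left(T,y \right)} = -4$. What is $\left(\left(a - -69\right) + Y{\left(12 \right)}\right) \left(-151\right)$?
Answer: $- \frac{4981792}{429} \approx -11613.0$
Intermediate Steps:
$a = - \frac{470}{429}$ ($a = \frac{26}{-33} - \frac{4}{13} = 26 \left(- \frac{1}{33}\right) - \frac{4}{13} = - \frac{26}{33} - \frac{4}{13} = - \frac{470}{429} \approx -1.0956$)
$\left(\left(a - -69\right) + Y{\left(12 \right)}\right) \left(-151\right) = \left(\left(- \frac{470}{429} - -69\right) + 9\right) \left(-151\right) = \left(\left(- \frac{470}{429} + 69\right) + 9\right) \left(-151\right) = \left(\frac{29131}{429} + 9\right) \left(-151\right) = \frac{32992}{429} \left(-151\right) = - \frac{4981792}{429}$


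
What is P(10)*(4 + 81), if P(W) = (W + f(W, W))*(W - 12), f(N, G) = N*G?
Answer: -18700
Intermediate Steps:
f(N, G) = G*N
P(W) = (-12 + W)*(W + W²) (P(W) = (W + W*W)*(W - 12) = (W + W²)*(-12 + W) = (-12 + W)*(W + W²))
P(10)*(4 + 81) = (10*(-12 + 10² - 11*10))*(4 + 81) = (10*(-12 + 100 - 110))*85 = (10*(-22))*85 = -220*85 = -18700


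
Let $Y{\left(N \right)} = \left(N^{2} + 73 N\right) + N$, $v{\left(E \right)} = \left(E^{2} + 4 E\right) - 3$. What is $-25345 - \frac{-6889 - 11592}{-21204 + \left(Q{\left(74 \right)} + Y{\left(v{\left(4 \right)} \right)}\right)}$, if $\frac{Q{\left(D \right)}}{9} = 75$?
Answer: $- \frac{444620471}{17542} \approx -25346.0$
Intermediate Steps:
$Q{\left(D \right)} = 675$ ($Q{\left(D \right)} = 9 \cdot 75 = 675$)
$v{\left(E \right)} = -3 + E^{2} + 4 E$
$Y{\left(N \right)} = N^{2} + 74 N$
$-25345 - \frac{-6889 - 11592}{-21204 + \left(Q{\left(74 \right)} + Y{\left(v{\left(4 \right)} \right)}\right)} = -25345 - \frac{-6889 - 11592}{-21204 + \left(675 + \left(-3 + 4^{2} + 4 \cdot 4\right) \left(74 + \left(-3 + 4^{2} + 4 \cdot 4\right)\right)\right)} = -25345 - - \frac{18481}{-21204 + \left(675 + \left(-3 + 16 + 16\right) \left(74 + \left(-3 + 16 + 16\right)\right)\right)} = -25345 - - \frac{18481}{-21204 + \left(675 + 29 \left(74 + 29\right)\right)} = -25345 - - \frac{18481}{-21204 + \left(675 + 29 \cdot 103\right)} = -25345 - - \frac{18481}{-21204 + \left(675 + 2987\right)} = -25345 - - \frac{18481}{-21204 + 3662} = -25345 - - \frac{18481}{-17542} = -25345 - \left(-18481\right) \left(- \frac{1}{17542}\right) = -25345 - \frac{18481}{17542} = - \frac{444620471}{17542}$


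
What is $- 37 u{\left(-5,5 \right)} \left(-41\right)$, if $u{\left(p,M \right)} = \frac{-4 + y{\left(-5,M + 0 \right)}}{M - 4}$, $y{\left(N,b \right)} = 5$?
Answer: $1517$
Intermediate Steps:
$u{\left(p,M \right)} = \frac{1}{-4 + M}$ ($u{\left(p,M \right)} = \frac{-4 + 5}{M - 4} = 1 \frac{1}{-4 + M} = \frac{1}{-4 + M}$)
$- 37 u{\left(-5,5 \right)} \left(-41\right) = - \frac{37}{-4 + 5} \left(-41\right) = - \frac{37}{1} \left(-41\right) = \left(-37\right) 1 \left(-41\right) = \left(-37\right) \left(-41\right) = 1517$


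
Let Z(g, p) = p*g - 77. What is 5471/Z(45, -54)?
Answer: -5471/2507 ≈ -2.1823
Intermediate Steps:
Z(g, p) = -77 + g*p (Z(g, p) = g*p - 77 = -77 + g*p)
5471/Z(45, -54) = 5471/(-77 + 45*(-54)) = 5471/(-77 - 2430) = 5471/(-2507) = 5471*(-1/2507) = -5471/2507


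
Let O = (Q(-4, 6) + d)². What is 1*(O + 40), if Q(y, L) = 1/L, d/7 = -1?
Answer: 3121/36 ≈ 86.694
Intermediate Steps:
d = -7 (d = 7*(-1) = -7)
O = 1681/36 (O = (1/6 - 7)² = (⅙ - 7)² = (-41/6)² = 1681/36 ≈ 46.694)
1*(O + 40) = 1*(1681/36 + 40) = 1*(3121/36) = 3121/36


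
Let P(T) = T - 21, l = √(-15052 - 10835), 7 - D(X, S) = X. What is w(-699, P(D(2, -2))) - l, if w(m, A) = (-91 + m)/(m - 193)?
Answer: 395/446 - I*√25887 ≈ 0.88565 - 160.89*I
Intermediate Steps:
D(X, S) = 7 - X
l = I*√25887 (l = √(-25887) = I*√25887 ≈ 160.89*I)
P(T) = -21 + T
w(m, A) = (-91 + m)/(-193 + m)
w(-699, P(D(2, -2))) - l = (-91 - 699)/(-193 - 699) - I*√25887 = -790/(-892) - I*√25887 = -1/892*(-790) - I*√25887 = 395/446 - I*√25887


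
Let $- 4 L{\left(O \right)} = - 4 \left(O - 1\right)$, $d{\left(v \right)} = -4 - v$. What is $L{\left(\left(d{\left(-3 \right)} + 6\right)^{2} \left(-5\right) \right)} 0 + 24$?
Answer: $24$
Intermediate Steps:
$L{\left(O \right)} = -1 + O$ ($L{\left(O \right)} = - \frac{\left(-4\right) \left(O - 1\right)}{4} = - \frac{\left(-4\right) \left(-1 + O\right)}{4} = - \frac{4 - 4 O}{4} = -1 + O$)
$L{\left(\left(d{\left(-3 \right)} + 6\right)^{2} \left(-5\right) \right)} 0 + 24 = \left(-1 + \left(\left(-4 - -3\right) + 6\right)^{2} \left(-5\right)\right) 0 + 24 = \left(-1 + \left(\left(-4 + 3\right) + 6\right)^{2} \left(-5\right)\right) 0 + 24 = \left(-1 + \left(-1 + 6\right)^{2} \left(-5\right)\right) 0 + 24 = \left(-1 + 5^{2} \left(-5\right)\right) 0 + 24 = \left(-1 + 25 \left(-5\right)\right) 0 + 24 = \left(-1 - 125\right) 0 + 24 = \left(-126\right) 0 + 24 = 0 + 24 = 24$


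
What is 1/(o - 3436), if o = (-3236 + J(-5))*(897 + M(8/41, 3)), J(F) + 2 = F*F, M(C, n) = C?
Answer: -41/118331081 ≈ -3.4649e-7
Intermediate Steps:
J(F) = -2 + F² (J(F) = -2 + F*F = -2 + F²)
o = -118190205/41 (o = (-3236 + (-2 + (-5)²))*(897 + 8/41) = (-3236 + (-2 + 25))*(897 + 8*(1/41)) = (-3236 + 23)*(897 + 8/41) = -3213*36785/41 = -118190205/41 ≈ -2.8827e+6)
1/(o - 3436) = 1/(-118190205/41 - 3436) = 1/(-118331081/41) = -41/118331081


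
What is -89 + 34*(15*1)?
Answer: 421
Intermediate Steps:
-89 + 34*(15*1) = -89 + 34*15 = -89 + 510 = 421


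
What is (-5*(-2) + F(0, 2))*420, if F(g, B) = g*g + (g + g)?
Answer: 4200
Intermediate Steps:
F(g, B) = g² + 2*g
(-5*(-2) + F(0, 2))*420 = (-5*(-2) + 0*(2 + 0))*420 = (10 + 0*2)*420 = (10 + 0)*420 = 10*420 = 4200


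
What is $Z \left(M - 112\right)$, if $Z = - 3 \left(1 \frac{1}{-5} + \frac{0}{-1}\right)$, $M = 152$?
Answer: $24$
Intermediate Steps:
$Z = \frac{3}{5}$ ($Z = - 3 \left(1 \left(- \frac{1}{5}\right) + 0 \left(-1\right)\right) = - 3 \left(- \frac{1}{5} + 0\right) = \left(-3\right) \left(- \frac{1}{5}\right) = \frac{3}{5} \approx 0.6$)
$Z \left(M - 112\right) = \frac{3 \left(152 - 112\right)}{5} = \frac{3}{5} \cdot 40 = 24$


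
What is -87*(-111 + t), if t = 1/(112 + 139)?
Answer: 2423820/251 ≈ 9656.7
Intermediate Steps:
t = 1/251 ≈ 0.0039841
-87*(-111 + t) = -87*(-111 + 1/251) = -87*(-27860/251) = 2423820/251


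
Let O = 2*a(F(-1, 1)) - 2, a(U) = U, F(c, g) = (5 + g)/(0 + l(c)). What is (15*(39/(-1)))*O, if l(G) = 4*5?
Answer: 819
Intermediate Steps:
l(G) = 20
F(c, g) = ¼ + g/20 (F(c, g) = (5 + g)/(0 + 20) = (5 + g)/20 = (5 + g)*(1/20) = ¼ + g/20)
O = -7/5 (O = 2*(¼ + (1/20)*1) - 2 = 2*(¼ + 1/20) - 2 = 2*(3/10) - 2 = ⅗ - 2 = -7/5 ≈ -1.4000)
(15*(39/(-1)))*O = (15*(39/(-1)))*(-7/5) = (15*(39*(-1)))*(-7/5) = (15*(-39))*(-7/5) = -585*(-7/5) = 819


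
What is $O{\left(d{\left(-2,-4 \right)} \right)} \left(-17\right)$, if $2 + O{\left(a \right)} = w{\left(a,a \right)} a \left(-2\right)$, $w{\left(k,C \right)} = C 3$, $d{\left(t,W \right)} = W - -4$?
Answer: $34$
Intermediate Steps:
$d{\left(t,W \right)} = 4 + W$ ($d{\left(t,W \right)} = W + 4 = 4 + W$)
$w{\left(k,C \right)} = 3 C$
$O{\left(a \right)} = -2 - 6 a^{2}$ ($O{\left(a \right)} = -2 + 3 a a \left(-2\right) = -2 + 3 a^{2} \left(-2\right) = -2 - 6 a^{2}$)
$O{\left(d{\left(-2,-4 \right)} \right)} \left(-17\right) = \left(-2 - 6 \left(4 - 4\right)^{2}\right) \left(-17\right) = \left(-2 - 6 \cdot 0^{2}\right) \left(-17\right) = \left(-2 - 0\right) \left(-17\right) = \left(-2 + 0\right) \left(-17\right) = \left(-2\right) \left(-17\right) = 34$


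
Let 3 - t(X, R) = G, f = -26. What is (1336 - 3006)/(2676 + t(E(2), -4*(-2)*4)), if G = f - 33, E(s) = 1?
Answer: -835/1369 ≈ -0.60993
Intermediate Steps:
G = -59 (G = -26 - 33 = -59)
t(X, R) = 62 (t(X, R) = 3 - 1*(-59) = 3 + 59 = 62)
(1336 - 3006)/(2676 + t(E(2), -4*(-2)*4)) = (1336 - 3006)/(2676 + 62) = -1670/2738 = -1670*1/2738 = -835/1369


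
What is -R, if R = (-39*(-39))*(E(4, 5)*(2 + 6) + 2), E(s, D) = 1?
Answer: -15210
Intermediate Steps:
R = 15210 (R = (-39*(-39))*(1*(2 + 6) + 2) = 1521*(1*8 + 2) = 1521*(8 + 2) = 1521*10 = 15210)
-R = -1*15210 = -15210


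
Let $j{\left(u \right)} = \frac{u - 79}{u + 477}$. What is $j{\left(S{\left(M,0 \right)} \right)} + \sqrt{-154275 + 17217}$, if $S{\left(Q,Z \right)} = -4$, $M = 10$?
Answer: $- \frac{83}{473} + i \sqrt{137058} \approx -0.17548 + 370.21 i$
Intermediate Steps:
$j{\left(u \right)} = \frac{-79 + u}{477 + u}$
$j{\left(S{\left(M,0 \right)} \right)} + \sqrt{-154275 + 17217} = \frac{-79 - 4}{477 - 4} + \sqrt{-154275 + 17217} = \frac{1}{473} \left(-83\right) + \sqrt{-137058} = \frac{1}{473} \left(-83\right) + i \sqrt{137058} = - \frac{83}{473} + i \sqrt{137058}$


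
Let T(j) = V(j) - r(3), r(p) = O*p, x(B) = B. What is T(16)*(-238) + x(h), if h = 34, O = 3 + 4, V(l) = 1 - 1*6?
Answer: 6222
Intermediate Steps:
V(l) = -5 (V(l) = 1 - 6 = -5)
O = 7
r(p) = 7*p
T(j) = -26 (T(j) = -5 - 7*3 = -5 - 1*21 = -5 - 21 = -26)
T(16)*(-238) + x(h) = -26*(-238) + 34 = 6188 + 34 = 6222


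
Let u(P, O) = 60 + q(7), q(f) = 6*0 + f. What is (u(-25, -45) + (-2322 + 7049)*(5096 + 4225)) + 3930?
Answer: 44064364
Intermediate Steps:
q(f) = f (q(f) = 0 + f = f)
u(P, O) = 67 (u(P, O) = 60 + 7 = 67)
(u(-25, -45) + (-2322 + 7049)*(5096 + 4225)) + 3930 = (67 + (-2322 + 7049)*(5096 + 4225)) + 3930 = (67 + 4727*9321) + 3930 = (67 + 44060367) + 3930 = 44060434 + 3930 = 44064364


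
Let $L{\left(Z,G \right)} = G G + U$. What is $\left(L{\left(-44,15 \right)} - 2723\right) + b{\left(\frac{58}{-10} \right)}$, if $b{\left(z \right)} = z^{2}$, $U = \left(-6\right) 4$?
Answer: $- \frac{62209}{25} \approx -2488.4$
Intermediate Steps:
$U = -24$
$L{\left(Z,G \right)} = -24 + G^{2}$ ($L{\left(Z,G \right)} = G G - 24 = G^{2} - 24 = -24 + G^{2}$)
$\left(L{\left(-44,15 \right)} - 2723\right) + b{\left(\frac{58}{-10} \right)} = \left(\left(-24 + 15^{2}\right) - 2723\right) + \left(\frac{58}{-10}\right)^{2} = \left(\left(-24 + 225\right) - 2723\right) + \left(58 \left(- \frac{1}{10}\right)\right)^{2} = \left(201 - 2723\right) + \left(- \frac{29}{5}\right)^{2} = -2522 + \frac{841}{25} = - \frac{62209}{25}$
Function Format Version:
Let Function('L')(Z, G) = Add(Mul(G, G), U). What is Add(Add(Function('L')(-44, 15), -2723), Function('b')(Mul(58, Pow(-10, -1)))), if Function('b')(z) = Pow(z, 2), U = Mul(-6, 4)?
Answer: Rational(-62209, 25) ≈ -2488.4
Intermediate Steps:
U = -24
Function('L')(Z, G) = Add(-24, Pow(G, 2)) (Function('L')(Z, G) = Add(Mul(G, G), -24) = Add(Pow(G, 2), -24) = Add(-24, Pow(G, 2)))
Add(Add(Function('L')(-44, 15), -2723), Function('b')(Mul(58, Pow(-10, -1)))) = Add(Add(Add(-24, Pow(15, 2)), -2723), Pow(Mul(58, Pow(-10, -1)), 2)) = Add(Add(Add(-24, 225), -2723), Pow(Mul(58, Rational(-1, 10)), 2)) = Add(Add(201, -2723), Pow(Rational(-29, 5), 2)) = Add(-2522, Rational(841, 25)) = Rational(-62209, 25)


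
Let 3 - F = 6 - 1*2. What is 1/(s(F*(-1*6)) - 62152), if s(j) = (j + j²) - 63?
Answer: -1/62173 ≈ -1.6084e-5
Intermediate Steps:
F = -1 (F = 3 - (6 - 1*2) = 3 - (6 - 2) = 3 - 1*4 = 3 - 4 = -1)
s(j) = -63 + j + j²
1/(s(F*(-1*6)) - 62152) = 1/((-63 - (-1)*6 + (-(-1)*6)²) - 62152) = 1/((-63 - 1*(-6) + (-1*(-6))²) - 62152) = 1/((-63 + 6 + 6²) - 62152) = 1/((-63 + 6 + 36) - 62152) = 1/(-21 - 62152) = 1/(-62173) = -1/62173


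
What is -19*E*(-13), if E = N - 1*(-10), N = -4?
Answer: 1482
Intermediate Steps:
E = 6 (E = -4 - 1*(-10) = -4 + 10 = 6)
-19*E*(-13) = -19*6*(-13) = -114*(-13) = 1482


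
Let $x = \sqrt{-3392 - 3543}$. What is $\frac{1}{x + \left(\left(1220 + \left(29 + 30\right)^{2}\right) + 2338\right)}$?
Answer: $\frac{7039}{49554456} - \frac{i \sqrt{6935}}{49554456} \approx 0.00014205 - 1.6805 \cdot 10^{-6} i$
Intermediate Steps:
$x = i \sqrt{6935}$ ($x = \sqrt{-6935} = i \sqrt{6935} \approx 83.277 i$)
$\frac{1}{x + \left(\left(1220 + \left(29 + 30\right)^{2}\right) + 2338\right)} = \frac{1}{i \sqrt{6935} + \left(\left(1220 + \left(29 + 30\right)^{2}\right) + 2338\right)} = \frac{1}{i \sqrt{6935} + \left(\left(1220 + 59^{2}\right) + 2338\right)} = \frac{1}{i \sqrt{6935} + \left(\left(1220 + 3481\right) + 2338\right)} = \frac{1}{i \sqrt{6935} + \left(4701 + 2338\right)} = \frac{1}{i \sqrt{6935} + 7039} = \frac{1}{7039 + i \sqrt{6935}}$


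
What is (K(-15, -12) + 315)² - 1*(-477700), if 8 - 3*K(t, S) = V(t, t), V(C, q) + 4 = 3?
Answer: 578824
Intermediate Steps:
V(C, q) = -1 (V(C, q) = -4 + 3 = -1)
K(t, S) = 3 (K(t, S) = 8/3 - ⅓*(-1) = 8/3 + ⅓ = 3)
(K(-15, -12) + 315)² - 1*(-477700) = (3 + 315)² - 1*(-477700) = 318² + 477700 = 101124 + 477700 = 578824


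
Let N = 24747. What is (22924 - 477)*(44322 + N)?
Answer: 1550391843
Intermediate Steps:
(22924 - 477)*(44322 + N) = (22924 - 477)*(44322 + 24747) = 22447*69069 = 1550391843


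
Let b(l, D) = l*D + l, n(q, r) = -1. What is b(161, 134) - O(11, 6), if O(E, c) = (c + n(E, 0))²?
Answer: 21710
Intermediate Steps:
b(l, D) = l + D*l (b(l, D) = D*l + l = l + D*l)
O(E, c) = (-1 + c)² (O(E, c) = (c - 1)² = (-1 + c)²)
b(161, 134) - O(11, 6) = 161*(1 + 134) - (-1 + 6)² = 161*135 - 1*5² = 21735 - 1*25 = 21735 - 25 = 21710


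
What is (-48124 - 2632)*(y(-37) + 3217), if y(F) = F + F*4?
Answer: -153892192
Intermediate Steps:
y(F) = 5*F (y(F) = F + 4*F = 5*F)
(-48124 - 2632)*(y(-37) + 3217) = (-48124 - 2632)*(5*(-37) + 3217) = -50756*(-185 + 3217) = -50756*3032 = -153892192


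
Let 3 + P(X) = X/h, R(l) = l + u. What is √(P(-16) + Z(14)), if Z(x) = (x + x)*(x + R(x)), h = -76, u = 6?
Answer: √342665/19 ≈ 30.809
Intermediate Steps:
R(l) = 6 + l (R(l) = l + 6 = 6 + l)
Z(x) = 2*x*(6 + 2*x) (Z(x) = (x + x)*(x + (6 + x)) = (2*x)*(6 + 2*x) = 2*x*(6 + 2*x))
P(X) = -3 - X/76 (P(X) = -3 + X/(-76) = -3 + X*(-1/76) = -3 - X/76)
√(P(-16) + Z(14)) = √((-3 - 1/76*(-16)) + 4*14*(3 + 14)) = √((-3 + 4/19) + 4*14*17) = √(-53/19 + 952) = √(18035/19) = √342665/19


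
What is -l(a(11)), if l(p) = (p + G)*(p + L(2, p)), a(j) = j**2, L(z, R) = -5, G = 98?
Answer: -25404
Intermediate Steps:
l(p) = (-5 + p)*(98 + p) (l(p) = (p + 98)*(p - 5) = (98 + p)*(-5 + p) = (-5 + p)*(98 + p))
-l(a(11)) = -(-490 + (11**2)**2 + 93*11**2) = -(-490 + 121**2 + 93*121) = -(-490 + 14641 + 11253) = -1*25404 = -25404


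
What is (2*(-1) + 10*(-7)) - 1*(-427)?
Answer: 355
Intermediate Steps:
(2*(-1) + 10*(-7)) - 1*(-427) = (-2 - 70) + 427 = -72 + 427 = 355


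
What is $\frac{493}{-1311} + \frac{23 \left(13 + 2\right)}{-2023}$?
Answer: $- \frac{1449634}{2652153} \approx -0.54659$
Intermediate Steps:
$\frac{493}{-1311} + \frac{23 \left(13 + 2\right)}{-2023} = 493 \left(- \frac{1}{1311}\right) + 23 \cdot 15 \left(- \frac{1}{2023}\right) = - \frac{493}{1311} + 345 \left(- \frac{1}{2023}\right) = - \frac{493}{1311} - \frac{345}{2023} = - \frac{1449634}{2652153}$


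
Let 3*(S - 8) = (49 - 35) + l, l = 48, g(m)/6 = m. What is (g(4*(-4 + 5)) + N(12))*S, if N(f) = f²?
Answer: 4816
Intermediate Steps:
g(m) = 6*m
S = 86/3 (S = 8 + ((49 - 35) + 48)/3 = 8 + (14 + 48)/3 = 8 + (⅓)*62 = 8 + 62/3 = 86/3 ≈ 28.667)
(g(4*(-4 + 5)) + N(12))*S = (6*(4*(-4 + 5)) + 12²)*(86/3) = (6*(4*1) + 144)*(86/3) = (6*4 + 144)*(86/3) = (24 + 144)*(86/3) = 168*(86/3) = 4816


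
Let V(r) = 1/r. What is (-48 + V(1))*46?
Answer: -2162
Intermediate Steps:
(-48 + V(1))*46 = (-48 + 1/1)*46 = (-48 + 1)*46 = -47*46 = -2162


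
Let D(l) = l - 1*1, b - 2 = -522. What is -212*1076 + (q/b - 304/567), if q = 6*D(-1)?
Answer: -16814173339/73710 ≈ -2.2811e+5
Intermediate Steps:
b = -520 (b = 2 - 522 = -520)
D(l) = -1 + l (D(l) = l - 1 = -1 + l)
q = -12 (q = 6*(-1 - 1) = 6*(-2) = -12)
-212*1076 + (q/b - 304/567) = -212*1076 + (-12/(-520) - 304/567) = -228112 + (-12*(-1/520) - 304*1/567) = -228112 + (3/130 - 304/567) = -228112 - 37819/73710 = -16814173339/73710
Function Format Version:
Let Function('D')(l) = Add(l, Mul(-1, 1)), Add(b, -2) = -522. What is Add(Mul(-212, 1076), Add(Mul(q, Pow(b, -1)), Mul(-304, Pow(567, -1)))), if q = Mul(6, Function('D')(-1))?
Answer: Rational(-16814173339, 73710) ≈ -2.2811e+5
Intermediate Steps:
b = -520 (b = Add(2, -522) = -520)
Function('D')(l) = Add(-1, l) (Function('D')(l) = Add(l, -1) = Add(-1, l))
q = -12 (q = Mul(6, Add(-1, -1)) = Mul(6, -2) = -12)
Add(Mul(-212, 1076), Add(Mul(q, Pow(b, -1)), Mul(-304, Pow(567, -1)))) = Add(Mul(-212, 1076), Add(Mul(-12, Pow(-520, -1)), Mul(-304, Pow(567, -1)))) = Add(-228112, Add(Mul(-12, Rational(-1, 520)), Mul(-304, Rational(1, 567)))) = Add(-228112, Add(Rational(3, 130), Rational(-304, 567))) = Add(-228112, Rational(-37819, 73710)) = Rational(-16814173339, 73710)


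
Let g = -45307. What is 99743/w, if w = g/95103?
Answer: -9485858529/45307 ≈ -2.0937e+5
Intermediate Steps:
w = -45307/95103 ≈ -0.47640
99743/w = 99743/(-45307/95103) = 99743*(-95103/45307) = -9485858529/45307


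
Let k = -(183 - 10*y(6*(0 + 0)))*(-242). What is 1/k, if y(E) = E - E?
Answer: 1/44286 ≈ 2.2580e-5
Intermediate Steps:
y(E) = 0
k = 44286 (k = -(183 - 10*0)*(-242) = -(183 + 0)*(-242) = -183*(-242) = -1*(-44286) = 44286)
1/k = 1/44286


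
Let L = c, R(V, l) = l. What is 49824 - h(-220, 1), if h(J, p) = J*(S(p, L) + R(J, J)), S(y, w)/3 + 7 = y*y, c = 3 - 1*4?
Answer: -2536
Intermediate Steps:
c = -1 (c = 3 - 4 = -1)
L = -1
S(y, w) = -21 + 3*y² (S(y, w) = -21 + 3*(y*y) = -21 + 3*y²)
h(J, p) = J*(-21 + J + 3*p²) (h(J, p) = J*((-21 + 3*p²) + J) = J*(-21 + J + 3*p²))
49824 - h(-220, 1) = 49824 - (-220)*(-21 - 220 + 3*1²) = 49824 - (-220)*(-21 - 220 + 3*1) = 49824 - (-220)*(-21 - 220 + 3) = 49824 - (-220)*(-238) = 49824 - 1*52360 = 49824 - 52360 = -2536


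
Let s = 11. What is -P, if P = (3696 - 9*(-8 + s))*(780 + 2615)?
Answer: -12456255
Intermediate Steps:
P = 12456255 (P = (3696 - 9*(-8 + 11))*(780 + 2615) = (3696 - 9*3)*3395 = (3696 - 27)*3395 = 3669*3395 = 12456255)
-P = -1*12456255 = -12456255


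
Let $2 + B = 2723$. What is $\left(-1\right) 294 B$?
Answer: $-799974$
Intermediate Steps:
$B = 2721$ ($B = -2 + 2723 = 2721$)
$\left(-1\right) 294 B = \left(-1\right) 294 \cdot 2721 = \left(-294\right) 2721 = -799974$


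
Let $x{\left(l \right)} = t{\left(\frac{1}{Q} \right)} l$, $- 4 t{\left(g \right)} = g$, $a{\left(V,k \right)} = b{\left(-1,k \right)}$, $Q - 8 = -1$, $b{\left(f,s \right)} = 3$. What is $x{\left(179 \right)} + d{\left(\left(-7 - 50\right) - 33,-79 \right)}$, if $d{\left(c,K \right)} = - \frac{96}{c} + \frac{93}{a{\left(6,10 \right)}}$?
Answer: $\frac{10783}{420} \approx 25.674$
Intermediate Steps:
$Q = 7$ ($Q = 8 - 1 = 7$)
$a{\left(V,k \right)} = 3$
$d{\left(c,K \right)} = 31 - \frac{96}{c}$ ($d{\left(c,K \right)} = - \frac{96}{c} + \frac{93}{3} = - \frac{96}{c} + 93 \cdot \frac{1}{3} = - \frac{96}{c} + 31 = 31 - \frac{96}{c}$)
$t{\left(g \right)} = - \frac{g}{4}$
$x{\left(l \right)} = - \frac{l}{28}$ ($x{\left(l \right)} = - \frac{1}{4 \cdot 7} l = \left(- \frac{1}{4}\right) \frac{1}{7} l = - \frac{l}{28}$)
$x{\left(179 \right)} + d{\left(\left(-7 - 50\right) - 33,-79 \right)} = \left(- \frac{1}{28}\right) 179 + \left(31 - \frac{96}{\left(-7 - 50\right) - 33}\right) = - \frac{179}{28} + \left(31 - \frac{96}{-57 - 33}\right) = - \frac{179}{28} + \left(31 - \frac{96}{-90}\right) = - \frac{179}{28} + \left(31 - - \frac{16}{15}\right) = - \frac{179}{28} + \left(31 + \frac{16}{15}\right) = - \frac{179}{28} + \frac{481}{15} = \frac{10783}{420}$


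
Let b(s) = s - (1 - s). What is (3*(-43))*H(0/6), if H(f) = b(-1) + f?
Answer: 387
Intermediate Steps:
b(s) = -1 + 2*s (b(s) = s + (-1 + s) = -1 + 2*s)
H(f) = -3 + f (H(f) = (-1 + 2*(-1)) + f = (-1 - 2) + f = -3 + f)
(3*(-43))*H(0/6) = (3*(-43))*(-3 + 0/6) = -129*(-3 + 0*(1/6)) = -129*(-3 + 0) = -129*(-3) = 387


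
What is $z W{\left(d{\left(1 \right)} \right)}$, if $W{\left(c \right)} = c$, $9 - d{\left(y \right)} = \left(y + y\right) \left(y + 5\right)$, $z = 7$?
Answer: $-21$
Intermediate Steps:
$d{\left(y \right)} = 9 - 2 y \left(5 + y\right)$ ($d{\left(y \right)} = 9 - \left(y + y\right) \left(y + 5\right) = 9 - 2 y \left(5 + y\right)$)
$z W{\left(d{\left(1 \right)} \right)} = 7 \left(9 - 10 - 2 \cdot 1^{2}\right) = 7 \left(9 - 10 - 2\right) = 7 \left(-3\right) = -21$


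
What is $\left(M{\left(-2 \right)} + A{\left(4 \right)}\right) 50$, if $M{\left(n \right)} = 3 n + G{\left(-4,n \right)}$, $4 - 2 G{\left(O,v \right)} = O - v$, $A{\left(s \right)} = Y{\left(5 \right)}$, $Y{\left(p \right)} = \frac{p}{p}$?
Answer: $-100$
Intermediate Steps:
$Y{\left(p \right)} = 1$
$A{\left(s \right)} = 1$
$G{\left(O,v \right)} = 2 + \frac{v}{2} - \frac{O}{2}$ ($G{\left(O,v \right)} = 2 - \frac{O - v}{2} = 2 - \left(\frac{O}{2} - \frac{v}{2}\right) = 2 + \frac{v}{2} - \frac{O}{2}$)
$M{\left(n \right)} = 4 + \frac{7 n}{2}$ ($M{\left(n \right)} = 3 n + \left(2 + \frac{n}{2} - -2\right) = 3 n + \left(2 + \frac{n}{2} + 2\right) = 3 n + \left(4 + \frac{n}{2}\right) = 4 + \frac{7 n}{2}$)
$\left(M{\left(-2 \right)} + A{\left(4 \right)}\right) 50 = \left(\left(4 + \frac{7}{2} \left(-2\right)\right) + 1\right) 50 = \left(\left(4 - 7\right) + 1\right) 50 = \left(-3 + 1\right) 50 = \left(-2\right) 50 = -100$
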